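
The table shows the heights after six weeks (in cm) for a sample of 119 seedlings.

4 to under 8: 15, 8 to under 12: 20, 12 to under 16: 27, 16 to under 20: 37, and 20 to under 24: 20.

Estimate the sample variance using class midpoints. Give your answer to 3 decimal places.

25.881

Midpoints: 6, 10, 14, 18, 22
n = 119, Σfm = 1774, mean = 14.9076
Σfm² = 29500
Σf(m − x̄)² = Σfm² − (Σfm)²/n = 29500 − 1774²/119 = 3053.9832
Sample variance = 3053.9832 / 118 = 25.8812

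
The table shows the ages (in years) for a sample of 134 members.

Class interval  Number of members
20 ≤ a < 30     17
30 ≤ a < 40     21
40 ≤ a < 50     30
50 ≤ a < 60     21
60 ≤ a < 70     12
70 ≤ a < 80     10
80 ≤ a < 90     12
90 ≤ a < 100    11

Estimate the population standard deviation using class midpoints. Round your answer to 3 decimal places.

Midpoints: 25, 35, 45, 55, 65, 75, 85, 95
n = 134, Σfm = 7260, mean = 54.1791
Σfm² = 453550
Σf(m − x̄)² = Σfm² − (Σfm)²/n = 453550 − 7260²/134 = 60209.7015
Population variance = 60209.7015 / 134 = 449.3261
Standard deviation = √449.3261 = 21.1973

21.197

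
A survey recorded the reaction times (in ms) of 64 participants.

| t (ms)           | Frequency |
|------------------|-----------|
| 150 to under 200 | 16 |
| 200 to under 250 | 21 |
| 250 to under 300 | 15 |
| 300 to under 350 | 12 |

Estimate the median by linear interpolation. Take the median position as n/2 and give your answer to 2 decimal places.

238.10

Cumulative frequencies: 16, 37, 52, 64
n = 64; position = n/2 = 32.
This falls in the class 200 to under 250: L = 200, F = 16, f = 21, h = 50.
Median ≈ 200 + ((32 − 16) / 21) × 50 = 238.0952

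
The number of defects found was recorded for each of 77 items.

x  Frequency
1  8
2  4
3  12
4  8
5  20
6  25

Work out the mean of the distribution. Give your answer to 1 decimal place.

4.3

Values: 1, 2, 3, 4, 5, 6
Σfx = 8×1 + 4×2 + 12×3 + 8×4 + 20×5 + 25×6 = 334
n = Σf = 77
Mean = 334 / 77 = 4.3377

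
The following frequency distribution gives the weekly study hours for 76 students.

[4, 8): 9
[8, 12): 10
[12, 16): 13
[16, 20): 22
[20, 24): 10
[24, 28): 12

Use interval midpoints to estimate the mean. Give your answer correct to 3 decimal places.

16.632

Midpoints: 6, 10, 14, 18, 22, 26
Σfm = 9×6 + 10×10 + 13×14 + 22×18 + 10×22 + 12×26 = 1264
n = Σf = 76
Mean = 1264 / 76 = 16.6316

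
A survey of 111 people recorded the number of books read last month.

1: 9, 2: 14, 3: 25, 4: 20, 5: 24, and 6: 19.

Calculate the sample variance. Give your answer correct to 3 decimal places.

Values: 1, 2, 3, 4, 5, 6
n = 111, Σfx = 426, mean = 3.8378
Σfx² = 1894
Σf(x − x̄)² = Σfx² − (Σfx)²/n = 1894 − 426²/111 = 259.0811
Sample variance = 259.0811 / 110 = 2.3553

2.355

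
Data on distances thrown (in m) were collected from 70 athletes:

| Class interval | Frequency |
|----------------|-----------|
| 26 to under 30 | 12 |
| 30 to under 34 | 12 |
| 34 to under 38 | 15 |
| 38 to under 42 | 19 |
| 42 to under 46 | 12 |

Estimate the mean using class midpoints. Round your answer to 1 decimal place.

Midpoints: 28, 32, 36, 40, 44
Σfm = 12×28 + 12×32 + 15×36 + 19×40 + 12×44 = 2548
n = Σf = 70
Mean = 2548 / 70 = 36.4000

36.4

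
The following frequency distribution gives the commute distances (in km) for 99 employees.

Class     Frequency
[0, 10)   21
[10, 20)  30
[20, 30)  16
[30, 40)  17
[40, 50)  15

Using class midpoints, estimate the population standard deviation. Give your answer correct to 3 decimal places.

Midpoints: 5, 15, 25, 35, 45
n = 99, Σfm = 2225, mean = 22.4747
Σfm² = 68475
Σf(m − x̄)² = Σfm² − (Σfm)²/n = 68475 − 2225²/99 = 18468.6869
Population variance = 18468.6869 / 99 = 186.5524
Standard deviation = √186.5524 = 13.6584

13.658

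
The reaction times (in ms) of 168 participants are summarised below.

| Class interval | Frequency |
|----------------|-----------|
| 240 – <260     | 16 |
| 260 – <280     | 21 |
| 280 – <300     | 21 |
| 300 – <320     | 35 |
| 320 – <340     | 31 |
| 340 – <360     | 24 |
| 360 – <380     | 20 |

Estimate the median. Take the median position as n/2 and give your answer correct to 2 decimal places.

Cumulative frequencies: 16, 37, 58, 93, 124, 148, 168
n = 168; position = n/2 = 84.
This falls in the class 300 – <320: L = 300, F = 58, f = 35, h = 20.
Median ≈ 300 + ((84 − 58) / 35) × 20 = 314.8571

314.86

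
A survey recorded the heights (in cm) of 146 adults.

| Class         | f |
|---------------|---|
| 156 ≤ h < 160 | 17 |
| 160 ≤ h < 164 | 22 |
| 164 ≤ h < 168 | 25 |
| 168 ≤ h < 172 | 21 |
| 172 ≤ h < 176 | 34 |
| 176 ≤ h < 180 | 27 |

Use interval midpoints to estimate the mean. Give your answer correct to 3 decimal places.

169.123

Midpoints: 158, 162, 166, 170, 174, 178
Σfm = 17×158 + 22×162 + 25×166 + 21×170 + 34×174 + 27×178 = 24692
n = Σf = 146
Mean = 24692 / 146 = 169.1233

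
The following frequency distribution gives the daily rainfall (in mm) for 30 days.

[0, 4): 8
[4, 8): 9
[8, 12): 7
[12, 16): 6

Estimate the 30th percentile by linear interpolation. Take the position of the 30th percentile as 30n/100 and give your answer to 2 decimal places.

4.44

Cumulative frequencies: 8, 17, 24, 30
n = 30; position = 30n/100 = 9.
This falls in the class [4, 8): L = 4, F = 8, f = 9, h = 4.
30th percentile ≈ 4 + ((9 − 8) / 9) × 4 = 4.4444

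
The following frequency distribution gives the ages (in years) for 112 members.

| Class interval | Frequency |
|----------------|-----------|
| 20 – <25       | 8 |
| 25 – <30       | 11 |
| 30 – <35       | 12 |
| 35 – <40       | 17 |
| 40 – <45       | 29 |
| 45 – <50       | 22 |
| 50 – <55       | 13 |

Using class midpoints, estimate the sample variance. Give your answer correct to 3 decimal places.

Midpoints: 22.5, 27.5, 32.5, 37.5, 42.5, 47.5, 52.5
n = 112, Σfm = 4470, mean = 39.9107
Σfm² = 186800
Σf(m − x̄)² = Σfm² − (Σfm)²/n = 186800 − 4470²/112 = 8399.1071
Sample variance = 8399.1071 / 111 = 75.6676

75.668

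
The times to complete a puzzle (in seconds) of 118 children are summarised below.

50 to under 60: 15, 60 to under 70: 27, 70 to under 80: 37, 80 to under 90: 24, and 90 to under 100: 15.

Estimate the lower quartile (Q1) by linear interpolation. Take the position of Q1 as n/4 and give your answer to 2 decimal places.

65.37

Cumulative frequencies: 15, 42, 79, 103, 118
n = 118; position = n/4 = 29.5.
This falls in the class 60 to under 70: L = 60, F = 15, f = 27, h = 10.
Lower quartile ≈ 60 + ((29.5 − 15) / 27) × 10 = 65.3704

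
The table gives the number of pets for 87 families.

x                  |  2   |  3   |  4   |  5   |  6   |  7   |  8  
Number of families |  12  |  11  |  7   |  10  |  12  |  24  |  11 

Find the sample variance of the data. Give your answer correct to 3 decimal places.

4.151

Values: 2, 3, 4, 5, 6, 7, 8
n = 87, Σfx = 463, mean = 5.3218
Σfx² = 2821
Σf(x − x̄)² = Σfx² − (Σfx)²/n = 2821 − 463²/87 = 356.9885
Sample variance = 356.9885 / 86 = 4.1510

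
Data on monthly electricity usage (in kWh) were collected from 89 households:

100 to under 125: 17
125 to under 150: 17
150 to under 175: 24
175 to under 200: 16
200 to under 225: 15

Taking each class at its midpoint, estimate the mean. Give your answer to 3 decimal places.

Midpoints: 112.5, 137.5, 162.5, 187.5, 212.5
Σfm = 17×112.5 + 17×137.5 + 24×162.5 + 16×187.5 + 15×212.5 = 14337.5
n = Σf = 89
Mean = 14337.5 / 89 = 161.0955

161.096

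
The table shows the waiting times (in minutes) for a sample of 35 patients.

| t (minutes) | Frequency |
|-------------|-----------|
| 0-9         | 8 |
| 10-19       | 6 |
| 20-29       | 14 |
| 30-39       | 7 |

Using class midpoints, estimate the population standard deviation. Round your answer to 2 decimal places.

10.50

Midpoints: 4.5, 14.5, 24.5, 34.5
n = 35, Σfm = 707.5, mean = 20.2143
Σfm² = 18158.75
Σf(m − x̄)² = Σfm² − (Σfm)²/n = 18158.75 − 707.5²/35 = 3857.1429
Population variance = 3857.1429 / 35 = 110.2041
Standard deviation = √110.2041 = 10.4978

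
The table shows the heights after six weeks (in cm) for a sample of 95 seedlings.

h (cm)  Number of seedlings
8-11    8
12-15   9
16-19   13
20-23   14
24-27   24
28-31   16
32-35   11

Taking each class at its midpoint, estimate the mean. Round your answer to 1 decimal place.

22.9

Midpoints: 9.5, 13.5, 17.5, 21.5, 25.5, 29.5, 33.5
Σfm = 8×9.5 + 9×13.5 + 13×17.5 + 14×21.5 + 24×25.5 + 16×29.5 + 11×33.5 = 2178.5
n = Σf = 95
Mean = 2178.5 / 95 = 22.9316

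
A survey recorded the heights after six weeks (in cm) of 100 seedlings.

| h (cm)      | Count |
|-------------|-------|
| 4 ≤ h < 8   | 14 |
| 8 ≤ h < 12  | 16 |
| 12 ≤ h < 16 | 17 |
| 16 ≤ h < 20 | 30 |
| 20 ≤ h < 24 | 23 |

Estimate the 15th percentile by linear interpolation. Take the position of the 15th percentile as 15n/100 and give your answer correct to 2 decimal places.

8.25

Cumulative frequencies: 14, 30, 47, 77, 100
n = 100; position = 15n/100 = 15.
This falls in the class 8 ≤ h < 12: L = 8, F = 14, f = 16, h = 4.
15th percentile ≈ 8 + ((15 − 14) / 16) × 4 = 8.2500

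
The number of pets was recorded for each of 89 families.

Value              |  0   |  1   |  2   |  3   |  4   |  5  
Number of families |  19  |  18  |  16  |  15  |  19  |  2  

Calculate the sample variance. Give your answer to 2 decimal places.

2.31

Values: 0, 1, 2, 3, 4, 5
n = 89, Σfx = 181, mean = 2.0337
Σfx² = 571
Σf(x − x̄)² = Σfx² − (Σfx)²/n = 571 − 181²/89 = 202.8989
Sample variance = 202.8989 / 88 = 2.3057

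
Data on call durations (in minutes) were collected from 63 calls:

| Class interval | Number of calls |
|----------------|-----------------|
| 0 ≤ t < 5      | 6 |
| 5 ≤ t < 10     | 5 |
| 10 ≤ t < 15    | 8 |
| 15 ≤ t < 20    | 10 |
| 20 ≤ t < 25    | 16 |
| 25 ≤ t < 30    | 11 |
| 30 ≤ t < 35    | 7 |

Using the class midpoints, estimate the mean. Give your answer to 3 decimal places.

19.325

Midpoints: 2.5, 7.5, 12.5, 17.5, 22.5, 27.5, 32.5
Σfm = 6×2.5 + 5×7.5 + 8×12.5 + 10×17.5 + 16×22.5 + 11×27.5 + 7×32.5 = 1217.5
n = Σf = 63
Mean = 1217.5 / 63 = 19.3254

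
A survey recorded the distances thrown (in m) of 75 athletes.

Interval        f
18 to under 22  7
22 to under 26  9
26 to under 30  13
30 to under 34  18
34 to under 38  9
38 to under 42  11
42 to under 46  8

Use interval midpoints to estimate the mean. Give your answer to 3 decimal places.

32.160

Midpoints: 20, 24, 28, 32, 36, 40, 44
Σfm = 7×20 + 9×24 + 13×28 + 18×32 + 9×36 + 11×40 + 8×44 = 2412
n = Σf = 75
Mean = 2412 / 75 = 32.1600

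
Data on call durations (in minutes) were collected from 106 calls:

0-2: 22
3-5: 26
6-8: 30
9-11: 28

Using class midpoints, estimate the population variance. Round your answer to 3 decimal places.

Midpoints: 1, 4, 7, 10
n = 106, Σfm = 616, mean = 5.8113
Σfm² = 4708
Σf(m − x̄)² = Σfm² − (Σfm)²/n = 4708 − 616²/106 = 1128.2264
Population variance = 1128.2264 / 106 = 10.6436

10.644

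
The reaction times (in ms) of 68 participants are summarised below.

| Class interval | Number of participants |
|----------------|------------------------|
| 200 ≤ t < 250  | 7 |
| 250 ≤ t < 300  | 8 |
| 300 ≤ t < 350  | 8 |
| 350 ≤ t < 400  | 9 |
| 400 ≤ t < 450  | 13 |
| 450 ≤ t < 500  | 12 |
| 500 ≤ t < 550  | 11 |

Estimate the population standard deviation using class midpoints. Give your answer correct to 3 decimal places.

96.598

Midpoints: 225, 275, 325, 375, 425, 475, 525
n = 68, Σfm = 26750, mean = 393.3824
Σfm² = 11157500
Σf(m − x̄)² = Σfm² − (Σfm)²/n = 11157500 − 26750²/68 = 634522.0588
Population variance = 634522.0588 / 68 = 9331.2067
Standard deviation = √9331.2067 = 96.5982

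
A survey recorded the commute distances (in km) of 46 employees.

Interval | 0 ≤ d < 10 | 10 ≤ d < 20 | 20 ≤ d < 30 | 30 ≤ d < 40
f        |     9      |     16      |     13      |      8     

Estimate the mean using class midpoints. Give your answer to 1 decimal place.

Midpoints: 5, 15, 25, 35
Σfm = 9×5 + 16×15 + 13×25 + 8×35 = 890
n = Σf = 46
Mean = 890 / 46 = 19.3478

19.3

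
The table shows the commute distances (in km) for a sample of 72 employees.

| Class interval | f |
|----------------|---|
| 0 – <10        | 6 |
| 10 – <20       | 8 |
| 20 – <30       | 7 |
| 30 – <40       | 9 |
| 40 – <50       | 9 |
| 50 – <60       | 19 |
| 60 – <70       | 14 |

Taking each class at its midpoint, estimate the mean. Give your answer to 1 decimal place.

41.7

Midpoints: 5, 15, 25, 35, 45, 55, 65
Σfm = 6×5 + 8×15 + 7×25 + 9×35 + 9×45 + 19×55 + 14×65 = 3000
n = Σf = 72
Mean = 3000 / 72 = 41.6667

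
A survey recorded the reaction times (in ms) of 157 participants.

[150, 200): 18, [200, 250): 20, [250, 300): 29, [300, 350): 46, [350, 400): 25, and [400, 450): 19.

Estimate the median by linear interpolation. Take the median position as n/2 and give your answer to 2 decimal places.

312.50

Cumulative frequencies: 18, 38, 67, 113, 138, 157
n = 157; position = n/2 = 78.5.
This falls in the class [300, 350): L = 300, F = 67, f = 46, h = 50.
Median ≈ 300 + ((78.5 − 67) / 46) × 50 = 312.5000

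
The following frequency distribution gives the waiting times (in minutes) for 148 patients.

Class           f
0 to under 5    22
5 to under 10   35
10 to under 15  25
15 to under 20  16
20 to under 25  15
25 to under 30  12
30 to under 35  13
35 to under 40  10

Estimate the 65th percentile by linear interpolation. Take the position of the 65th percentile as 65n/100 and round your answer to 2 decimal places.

19.44

Cumulative frequencies: 22, 57, 82, 98, 113, 125, 138, 148
n = 148; position = 65n/100 = 96.2.
This falls in the class 15 to under 20: L = 15, F = 82, f = 16, h = 5.
65th percentile ≈ 15 + ((96.2 − 82) / 16) × 5 = 19.4375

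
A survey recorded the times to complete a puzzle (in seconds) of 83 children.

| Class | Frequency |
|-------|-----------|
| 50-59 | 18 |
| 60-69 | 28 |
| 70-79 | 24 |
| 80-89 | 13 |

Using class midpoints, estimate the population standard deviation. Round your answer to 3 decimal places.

9.919

Midpoints: 54.5, 64.5, 74.5, 84.5
n = 83, Σfm = 5673.5, mean = 68.3554
Σfm² = 395980.75
Σf(m − x̄)² = Σfm² − (Σfm)²/n = 395980.75 − 5673.5²/83 = 8166.2651
Population variance = 8166.2651 / 83 = 98.3887
Standard deviation = √98.3887 = 9.9191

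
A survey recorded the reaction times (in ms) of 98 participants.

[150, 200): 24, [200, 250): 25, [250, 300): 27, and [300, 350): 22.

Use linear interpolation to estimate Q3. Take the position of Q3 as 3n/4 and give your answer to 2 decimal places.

295.37

Cumulative frequencies: 24, 49, 76, 98
n = 98; position = 3n/4 = 73.5.
This falls in the class [250, 300): L = 250, F = 49, f = 27, h = 50.
Upper quartile ≈ 250 + ((73.5 − 49) / 27) × 50 = 295.3704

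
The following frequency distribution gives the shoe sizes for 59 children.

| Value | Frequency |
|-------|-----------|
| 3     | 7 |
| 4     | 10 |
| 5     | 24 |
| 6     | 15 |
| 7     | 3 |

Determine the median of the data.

5

Cumulative frequencies: 7, 17, 41, 56, 59
n = 59, so the median is the value in position (n+1)/2 = 30.
Position 30 falls at value 5.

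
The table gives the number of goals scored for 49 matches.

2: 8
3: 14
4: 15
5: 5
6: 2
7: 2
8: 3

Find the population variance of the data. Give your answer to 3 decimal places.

2.547

Values: 2, 3, 4, 5, 6, 7, 8
n = 49, Σfx = 193, mean = 3.9388
Σfx² = 885
Σf(x − x̄)² = Σfx² − (Σfx)²/n = 885 − 193²/49 = 124.8163
Population variance = 124.8163 / 49 = 2.5473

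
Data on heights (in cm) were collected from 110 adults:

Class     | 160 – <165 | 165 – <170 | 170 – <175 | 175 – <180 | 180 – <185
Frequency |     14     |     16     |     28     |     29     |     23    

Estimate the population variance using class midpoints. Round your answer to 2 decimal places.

41.88

Midpoints: 162.5, 167.5, 172.5, 177.5, 182.5
n = 110, Σfm = 19130, mean = 173.9091
Σfm² = 3331487.5
Σf(m − x̄)² = Σfm² − (Σfm)²/n = 3331487.5 − 19130²/110 = 4606.5909
Population variance = 4606.5909 / 110 = 41.8781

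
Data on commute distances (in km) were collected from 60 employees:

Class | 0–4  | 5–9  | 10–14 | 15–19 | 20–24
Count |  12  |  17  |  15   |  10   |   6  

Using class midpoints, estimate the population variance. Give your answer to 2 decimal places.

Midpoints: 2, 7, 12, 17, 22
n = 60, Σfm = 625, mean = 10.4167
Σfm² = 8835
Σf(m − x̄)² = Σfm² − (Σfm)²/n = 8835 − 625²/60 = 2324.5833
Population variance = 2324.5833 / 60 = 38.7431

38.74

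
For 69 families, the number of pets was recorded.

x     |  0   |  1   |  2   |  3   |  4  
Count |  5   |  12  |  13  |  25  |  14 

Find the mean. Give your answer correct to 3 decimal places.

2.449

Values: 0, 1, 2, 3, 4
Σfx = 5×0 + 12×1 + 13×2 + 25×3 + 14×4 = 169
n = Σf = 69
Mean = 169 / 69 = 2.4493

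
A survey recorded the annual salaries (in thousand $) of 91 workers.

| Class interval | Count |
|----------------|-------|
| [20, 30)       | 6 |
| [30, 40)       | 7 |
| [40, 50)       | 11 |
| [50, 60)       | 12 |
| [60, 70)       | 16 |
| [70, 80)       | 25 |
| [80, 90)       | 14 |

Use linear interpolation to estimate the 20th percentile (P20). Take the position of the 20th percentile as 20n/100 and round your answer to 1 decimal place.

44.7

Cumulative frequencies: 6, 13, 24, 36, 52, 77, 91
n = 91; position = 20n/100 = 18.2.
This falls in the class [40, 50): L = 40, F = 13, f = 11, h = 10.
20th percentile ≈ 40 + ((18.2 − 13) / 11) × 10 = 44.7273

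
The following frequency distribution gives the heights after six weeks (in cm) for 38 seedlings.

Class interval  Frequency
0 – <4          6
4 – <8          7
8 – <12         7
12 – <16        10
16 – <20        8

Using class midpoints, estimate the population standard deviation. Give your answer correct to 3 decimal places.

5.495

Midpoints: 2, 6, 10, 14, 18
n = 38, Σfm = 408, mean = 10.7368
Σfm² = 5528
Σf(m − x̄)² = Σfm² − (Σfm)²/n = 5528 − 408²/38 = 1147.3684
Population variance = 1147.3684 / 38 = 30.1939
Standard deviation = √30.1939 = 5.4949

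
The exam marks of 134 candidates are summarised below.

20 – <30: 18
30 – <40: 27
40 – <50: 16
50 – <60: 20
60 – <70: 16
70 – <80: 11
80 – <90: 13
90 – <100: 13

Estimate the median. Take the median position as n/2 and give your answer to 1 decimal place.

Cumulative frequencies: 18, 45, 61, 81, 97, 108, 121, 134
n = 134; position = n/2 = 67.
This falls in the class 50 – <60: L = 50, F = 61, f = 20, h = 10.
Median ≈ 50 + ((67 − 61) / 20) × 10 = 53.0000

53.0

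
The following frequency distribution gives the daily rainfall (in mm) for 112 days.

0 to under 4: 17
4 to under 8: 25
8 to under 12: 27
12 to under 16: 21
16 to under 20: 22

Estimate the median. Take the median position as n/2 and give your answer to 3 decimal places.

Cumulative frequencies: 17, 42, 69, 90, 112
n = 112; position = n/2 = 56.
This falls in the class 8 to under 12: L = 8, F = 42, f = 27, h = 4.
Median ≈ 8 + ((56 − 42) / 27) × 4 = 10.0741

10.074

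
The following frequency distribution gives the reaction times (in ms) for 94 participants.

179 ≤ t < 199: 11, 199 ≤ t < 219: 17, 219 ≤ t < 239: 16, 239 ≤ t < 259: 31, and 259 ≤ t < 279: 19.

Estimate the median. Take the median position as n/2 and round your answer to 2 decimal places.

Cumulative frequencies: 11, 28, 44, 75, 94
n = 94; position = n/2 = 47.
This falls in the class 239 ≤ t < 259: L = 239, F = 44, f = 31, h = 20.
Median ≈ 239 + ((47 − 44) / 31) × 20 = 240.9355

240.94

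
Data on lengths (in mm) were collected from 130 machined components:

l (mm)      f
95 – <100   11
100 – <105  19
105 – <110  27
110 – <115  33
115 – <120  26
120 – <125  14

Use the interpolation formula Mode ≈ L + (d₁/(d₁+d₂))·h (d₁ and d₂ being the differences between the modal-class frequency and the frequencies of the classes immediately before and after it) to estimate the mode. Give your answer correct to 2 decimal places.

Modal class: 110 – <115 (highest frequency 33).
d₁ = 33 − 27 = 6, d₂ = 33 − 26 = 7
Mode ≈ 110 + (6/(6+7)) × 5 = 110 + 2.3077 = 112.3077

112.31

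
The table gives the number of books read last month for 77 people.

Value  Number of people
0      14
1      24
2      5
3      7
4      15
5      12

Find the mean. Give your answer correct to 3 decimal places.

2.273

Values: 0, 1, 2, 3, 4, 5
Σfx = 14×0 + 24×1 + 5×2 + 7×3 + 15×4 + 12×5 = 175
n = Σf = 77
Mean = 175 / 77 = 2.2727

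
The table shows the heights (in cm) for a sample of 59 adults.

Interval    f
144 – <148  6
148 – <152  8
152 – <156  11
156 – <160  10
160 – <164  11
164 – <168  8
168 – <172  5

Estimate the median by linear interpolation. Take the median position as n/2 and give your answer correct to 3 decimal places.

157.800

Cumulative frequencies: 6, 14, 25, 35, 46, 54, 59
n = 59; position = n/2 = 29.5.
This falls in the class 156 – <160: L = 156, F = 25, f = 10, h = 4.
Median ≈ 156 + ((29.5 − 25) / 10) × 4 = 157.8000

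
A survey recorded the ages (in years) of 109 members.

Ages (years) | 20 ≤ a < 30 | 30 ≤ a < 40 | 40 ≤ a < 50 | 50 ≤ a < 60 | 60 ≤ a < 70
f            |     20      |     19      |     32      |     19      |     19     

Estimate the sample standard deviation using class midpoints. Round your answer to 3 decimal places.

Midpoints: 25, 35, 45, 55, 65
n = 109, Σfm = 4885, mean = 44.8165
Σfm² = 238325
Σf(m − x̄)² = Σfm² − (Σfm)²/n = 238325 − 4885²/109 = 19396.3303
Sample variance = 19396.3303 / 108 = 179.5957
Standard deviation = √179.5957 = 13.4013

13.401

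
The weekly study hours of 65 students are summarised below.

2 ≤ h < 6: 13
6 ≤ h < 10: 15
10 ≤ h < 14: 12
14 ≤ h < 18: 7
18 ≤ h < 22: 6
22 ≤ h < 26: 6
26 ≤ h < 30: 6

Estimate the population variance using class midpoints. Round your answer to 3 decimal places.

Midpoints: 4, 8, 12, 16, 20, 24, 28
n = 65, Σfm = 860, mean = 13.2308
Σfm² = 15248
Σf(m − x̄)² = Σfm² − (Σfm)²/n = 15248 − 860²/65 = 3869.5385
Population variance = 3869.5385 / 65 = 59.5314

59.531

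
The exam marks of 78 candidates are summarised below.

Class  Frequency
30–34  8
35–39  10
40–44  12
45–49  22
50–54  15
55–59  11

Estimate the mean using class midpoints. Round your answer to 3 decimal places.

Midpoints: 32, 37, 42, 47, 52, 57
Σfm = 8×32 + 10×37 + 12×42 + 22×47 + 15×52 + 11×57 = 3571
n = Σf = 78
Mean = 3571 / 78 = 45.7821

45.782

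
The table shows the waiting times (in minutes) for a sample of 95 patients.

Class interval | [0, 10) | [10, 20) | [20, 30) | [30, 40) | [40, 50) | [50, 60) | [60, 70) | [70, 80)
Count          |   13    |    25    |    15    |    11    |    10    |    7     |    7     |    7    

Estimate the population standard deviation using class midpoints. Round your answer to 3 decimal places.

21.396

Midpoints: 5, 15, 25, 35, 45, 55, 65, 75
n = 95, Σfm = 3015, mean = 31.7368
Σfm² = 139175
Σf(m − x̄)² = Σfm² − (Σfm)²/n = 139175 − 3015²/95 = 43488.4211
Population variance = 43488.4211 / 95 = 457.7729
Standard deviation = √457.7729 = 21.3956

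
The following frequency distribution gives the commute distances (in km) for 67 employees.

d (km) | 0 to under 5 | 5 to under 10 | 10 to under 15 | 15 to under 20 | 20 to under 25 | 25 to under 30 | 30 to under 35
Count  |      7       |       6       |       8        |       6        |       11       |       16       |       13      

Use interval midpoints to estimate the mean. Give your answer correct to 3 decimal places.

20.560

Midpoints: 2.5, 7.5, 12.5, 17.5, 22.5, 27.5, 32.5
Σfm = 7×2.5 + 6×7.5 + 8×12.5 + 6×17.5 + 11×22.5 + 16×27.5 + 13×32.5 = 1377.5
n = Σf = 67
Mean = 1377.5 / 67 = 20.5597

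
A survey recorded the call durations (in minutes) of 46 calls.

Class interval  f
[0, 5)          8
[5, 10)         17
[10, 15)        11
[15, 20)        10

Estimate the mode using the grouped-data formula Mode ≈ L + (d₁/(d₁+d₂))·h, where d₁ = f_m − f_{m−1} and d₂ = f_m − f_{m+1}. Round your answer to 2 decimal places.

Modal class: [5, 10) (highest frequency 17).
d₁ = 17 − 8 = 9, d₂ = 17 − 11 = 6
Mode ≈ 5 + (9/(9+6)) × 5 = 5 + 3.0000 = 8.0000

8.00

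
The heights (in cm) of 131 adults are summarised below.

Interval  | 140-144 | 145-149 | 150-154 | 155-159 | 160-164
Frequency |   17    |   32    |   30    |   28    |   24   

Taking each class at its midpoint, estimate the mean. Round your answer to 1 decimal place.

Midpoints: 142, 147, 152, 157, 162
Σfm = 17×142 + 32×147 + 30×152 + 28×157 + 24×162 = 19962
n = Σf = 131
Mean = 19962 / 131 = 152.3817

152.4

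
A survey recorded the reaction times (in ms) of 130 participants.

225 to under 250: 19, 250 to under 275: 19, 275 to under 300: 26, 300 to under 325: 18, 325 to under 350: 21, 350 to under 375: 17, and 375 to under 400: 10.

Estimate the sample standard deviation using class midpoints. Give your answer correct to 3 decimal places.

Midpoints: 237.5, 262.5, 287.5, 312.5, 337.5, 362.5, 387.5
n = 130, Σfm = 39725, mean = 305.5769
Σfm² = 12415312.5
Σf(m − x̄)² = Σfm² − (Σfm)²/n = 12415312.5 − 39725²/130 = 276269.2308
Sample variance = 276269.2308 / 129 = 2141.6219
Standard deviation = √2141.6219 = 46.2777

46.278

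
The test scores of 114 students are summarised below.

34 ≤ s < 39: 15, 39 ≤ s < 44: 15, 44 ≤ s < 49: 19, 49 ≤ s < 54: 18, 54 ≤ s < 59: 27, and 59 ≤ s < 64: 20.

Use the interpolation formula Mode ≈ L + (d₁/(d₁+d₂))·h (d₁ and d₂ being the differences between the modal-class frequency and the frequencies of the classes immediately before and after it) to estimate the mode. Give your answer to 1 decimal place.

Modal class: 54 ≤ s < 59 (highest frequency 27).
d₁ = 27 − 18 = 9, d₂ = 27 − 20 = 7
Mode ≈ 54 + (9/(9+7)) × 5 = 54 + 2.8125 = 56.8125

56.8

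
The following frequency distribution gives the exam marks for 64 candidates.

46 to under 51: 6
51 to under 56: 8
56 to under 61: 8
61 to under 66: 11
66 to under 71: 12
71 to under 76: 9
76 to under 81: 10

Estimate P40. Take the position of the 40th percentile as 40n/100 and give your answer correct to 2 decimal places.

Cumulative frequencies: 6, 14, 22, 33, 45, 54, 64
n = 64; position = 40n/100 = 25.6.
This falls in the class 61 to under 66: L = 61, F = 22, f = 11, h = 5.
40th percentile ≈ 61 + ((25.6 − 22) / 11) × 5 = 62.6364

62.64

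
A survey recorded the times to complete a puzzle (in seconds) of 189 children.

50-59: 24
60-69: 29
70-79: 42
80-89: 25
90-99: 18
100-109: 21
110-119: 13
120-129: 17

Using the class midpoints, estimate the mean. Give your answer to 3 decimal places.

Midpoints: 54.5, 64.5, 74.5, 84.5, 94.5, 104.5, 114.5, 124.5
Σfm = 24×54.5 + 29×64.5 + 42×74.5 + 25×84.5 + 18×94.5 + 21×104.5 + 13×114.5 + 17×124.5 = 15920.5
n = Σf = 189
Mean = 15920.5 / 189 = 84.2354

84.235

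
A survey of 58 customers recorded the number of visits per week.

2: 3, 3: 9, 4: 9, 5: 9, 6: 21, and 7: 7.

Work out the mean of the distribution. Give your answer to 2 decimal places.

4.98

Values: 2, 3, 4, 5, 6, 7
Σfx = 3×2 + 9×3 + 9×4 + 9×5 + 21×6 + 7×7 = 289
n = Σf = 58
Mean = 289 / 58 = 4.9828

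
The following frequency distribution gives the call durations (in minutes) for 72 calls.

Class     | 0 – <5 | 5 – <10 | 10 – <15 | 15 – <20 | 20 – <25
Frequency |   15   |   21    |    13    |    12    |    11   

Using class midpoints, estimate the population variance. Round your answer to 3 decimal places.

Midpoints: 2.5, 7.5, 12.5, 17.5, 22.5
n = 72, Σfm = 815, mean = 11.3194
Σfm² = 12550
Σf(m − x̄)² = Σfm² − (Σfm)²/n = 12550 − 815²/72 = 3324.6528
Population variance = 3324.6528 / 72 = 46.1757

46.176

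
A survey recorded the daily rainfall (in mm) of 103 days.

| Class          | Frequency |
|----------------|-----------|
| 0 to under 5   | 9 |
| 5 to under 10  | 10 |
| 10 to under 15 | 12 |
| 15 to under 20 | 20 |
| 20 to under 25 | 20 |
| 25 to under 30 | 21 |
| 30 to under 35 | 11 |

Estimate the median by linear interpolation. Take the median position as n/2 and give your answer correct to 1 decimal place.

20.1

Cumulative frequencies: 9, 19, 31, 51, 71, 92, 103
n = 103; position = n/2 = 51.5.
This falls in the class 20 to under 25: L = 20, F = 51, f = 20, h = 5.
Median ≈ 20 + ((51.5 − 51) / 20) × 5 = 20.1250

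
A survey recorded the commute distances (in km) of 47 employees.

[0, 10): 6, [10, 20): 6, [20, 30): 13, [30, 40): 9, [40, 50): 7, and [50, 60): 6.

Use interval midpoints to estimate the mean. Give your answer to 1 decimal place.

29.9

Midpoints: 5, 15, 25, 35, 45, 55
Σfm = 6×5 + 6×15 + 13×25 + 9×35 + 7×45 + 6×55 = 1405
n = Σf = 47
Mean = 1405 / 47 = 29.8936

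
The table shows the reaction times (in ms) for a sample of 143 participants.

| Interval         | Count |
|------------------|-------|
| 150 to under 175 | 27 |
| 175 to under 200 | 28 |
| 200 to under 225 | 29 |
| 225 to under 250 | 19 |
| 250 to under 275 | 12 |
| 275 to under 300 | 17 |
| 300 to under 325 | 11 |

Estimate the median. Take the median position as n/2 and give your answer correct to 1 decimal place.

214.2

Cumulative frequencies: 27, 55, 84, 103, 115, 132, 143
n = 143; position = n/2 = 71.5.
This falls in the class 200 to under 225: L = 200, F = 55, f = 29, h = 25.
Median ≈ 200 + ((71.5 − 55) / 29) × 25 = 214.2241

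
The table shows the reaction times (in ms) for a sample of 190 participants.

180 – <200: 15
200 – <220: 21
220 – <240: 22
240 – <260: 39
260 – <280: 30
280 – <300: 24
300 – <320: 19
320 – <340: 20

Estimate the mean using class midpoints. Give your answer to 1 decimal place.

261.2

Midpoints: 190, 210, 230, 250, 270, 290, 310, 330
Σfm = 15×190 + 21×210 + 22×230 + 39×250 + 30×270 + 24×290 + 19×310 + 20×330 = 49620
n = Σf = 190
Mean = 49620 / 190 = 261.1579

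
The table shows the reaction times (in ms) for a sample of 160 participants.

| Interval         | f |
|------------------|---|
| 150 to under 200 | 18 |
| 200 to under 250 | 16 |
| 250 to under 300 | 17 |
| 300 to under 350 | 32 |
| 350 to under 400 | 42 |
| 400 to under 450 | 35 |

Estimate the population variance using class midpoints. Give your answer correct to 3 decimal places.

Midpoints: 175, 225, 275, 325, 375, 425
n = 160, Σfm = 52450, mean = 327.8125
Σfm² = 18255000
Σf(m − x̄)² = Σfm² − (Σfm)²/n = 18255000 − 52450²/160 = 1061234.3750
Population variance = 1061234.3750 / 160 = 6632.7148

6632.715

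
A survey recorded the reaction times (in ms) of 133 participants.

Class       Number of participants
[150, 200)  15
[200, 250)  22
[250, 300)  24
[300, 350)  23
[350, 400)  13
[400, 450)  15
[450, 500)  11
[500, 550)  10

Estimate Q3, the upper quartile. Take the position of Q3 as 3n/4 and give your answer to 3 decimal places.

Cumulative frequencies: 15, 37, 61, 84, 97, 112, 123, 133
n = 133; position = 3n/4 = 99.75.
This falls in the class [400, 450): L = 400, F = 97, f = 15, h = 50.
Upper quartile ≈ 400 + ((99.75 − 97) / 15) × 50 = 409.1667

409.167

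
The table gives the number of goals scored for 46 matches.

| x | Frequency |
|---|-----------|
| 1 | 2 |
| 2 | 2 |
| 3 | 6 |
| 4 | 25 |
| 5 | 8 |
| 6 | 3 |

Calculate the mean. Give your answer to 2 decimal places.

3.96

Values: 1, 2, 3, 4, 5, 6
Σfx = 2×1 + 2×2 + 6×3 + 25×4 + 8×5 + 3×6 = 182
n = Σf = 46
Mean = 182 / 46 = 3.9565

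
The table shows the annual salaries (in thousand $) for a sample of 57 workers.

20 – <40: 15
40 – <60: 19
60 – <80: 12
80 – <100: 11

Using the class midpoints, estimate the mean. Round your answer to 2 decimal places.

56.67

Midpoints: 30, 50, 70, 90
Σfm = 15×30 + 19×50 + 12×70 + 11×90 = 3230
n = Σf = 57
Mean = 3230 / 57 = 56.6667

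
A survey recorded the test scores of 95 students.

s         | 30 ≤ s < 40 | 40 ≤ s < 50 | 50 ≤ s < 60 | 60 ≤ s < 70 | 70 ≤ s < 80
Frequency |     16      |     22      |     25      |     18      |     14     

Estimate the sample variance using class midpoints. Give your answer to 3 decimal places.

169.496

Midpoints: 35, 45, 55, 65, 75
n = 95, Σfm = 5145, mean = 54.1579
Σfm² = 294575
Σf(m − x̄)² = Σfm² − (Σfm)²/n = 294575 − 5145²/95 = 15932.6316
Sample variance = 15932.6316 / 94 = 169.4961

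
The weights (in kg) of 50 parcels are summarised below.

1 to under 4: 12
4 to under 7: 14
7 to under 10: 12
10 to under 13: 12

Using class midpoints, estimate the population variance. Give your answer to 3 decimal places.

10.886

Midpoints: 2.5, 5.5, 8.5, 11.5
n = 50, Σfm = 347, mean = 6.9400
Σfm² = 2952.5
Σf(m − x̄)² = Σfm² − (Σfm)²/n = 2952.5 − 347²/50 = 544.3200
Population variance = 544.3200 / 50 = 10.8864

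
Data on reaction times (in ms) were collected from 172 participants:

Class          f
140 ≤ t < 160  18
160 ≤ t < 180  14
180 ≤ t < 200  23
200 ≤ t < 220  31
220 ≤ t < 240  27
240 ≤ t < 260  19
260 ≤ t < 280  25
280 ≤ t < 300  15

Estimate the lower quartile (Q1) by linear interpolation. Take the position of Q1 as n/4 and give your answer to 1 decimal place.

Cumulative frequencies: 18, 32, 55, 86, 113, 132, 157, 172
n = 172; position = n/4 = 43.
This falls in the class 180 ≤ t < 200: L = 180, F = 32, f = 23, h = 20.
Lower quartile ≈ 180 + ((43 − 32) / 23) × 20 = 189.5652

189.6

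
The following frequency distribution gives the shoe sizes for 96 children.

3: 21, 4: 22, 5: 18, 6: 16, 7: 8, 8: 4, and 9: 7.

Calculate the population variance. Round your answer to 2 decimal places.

Values: 3, 4, 5, 6, 7, 8, 9
n = 96, Σfx = 488, mean = 5.0833
Σfx² = 2782
Σf(x − x̄)² = Σfx² − (Σfx)²/n = 2782 − 488²/96 = 301.3333
Population variance = 301.3333 / 96 = 3.1389

3.14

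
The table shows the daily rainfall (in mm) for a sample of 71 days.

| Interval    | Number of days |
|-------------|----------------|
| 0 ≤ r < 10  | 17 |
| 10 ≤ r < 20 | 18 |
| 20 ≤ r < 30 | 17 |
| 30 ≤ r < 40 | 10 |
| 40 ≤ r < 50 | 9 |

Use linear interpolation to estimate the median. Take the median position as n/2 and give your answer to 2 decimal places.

Cumulative frequencies: 17, 35, 52, 62, 71
n = 71; position = n/2 = 35.5.
This falls in the class 20 ≤ r < 30: L = 20, F = 35, f = 17, h = 10.
Median ≈ 20 + ((35.5 − 35) / 17) × 10 = 20.2941

20.29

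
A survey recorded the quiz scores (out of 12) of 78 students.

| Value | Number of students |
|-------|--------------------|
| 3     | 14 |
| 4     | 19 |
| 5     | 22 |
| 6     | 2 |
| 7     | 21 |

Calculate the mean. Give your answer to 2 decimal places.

4.96

Values: 3, 4, 5, 6, 7
Σfx = 14×3 + 19×4 + 22×5 + 2×6 + 21×7 = 387
n = Σf = 78
Mean = 387 / 78 = 4.9615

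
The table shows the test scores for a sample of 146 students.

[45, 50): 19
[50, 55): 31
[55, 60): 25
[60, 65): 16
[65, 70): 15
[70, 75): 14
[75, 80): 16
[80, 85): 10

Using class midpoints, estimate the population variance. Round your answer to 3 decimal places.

118.809

Midpoints: 47.5, 52.5, 57.5, 62.5, 67.5, 72.5, 77.5, 82.5
n = 146, Σfm = 9060, mean = 62.0548
Σfm² = 579562.5
Σf(m − x̄)² = Σfm² − (Σfm)²/n = 579562.5 − 9060²/146 = 17346.0616
Population variance = 17346.0616 / 146 = 118.8086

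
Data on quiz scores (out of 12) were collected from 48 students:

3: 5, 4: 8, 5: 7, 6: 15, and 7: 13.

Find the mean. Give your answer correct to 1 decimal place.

Values: 3, 4, 5, 6, 7
Σfx = 5×3 + 8×4 + 7×5 + 15×6 + 13×7 = 263
n = Σf = 48
Mean = 263 / 48 = 5.4792

5.5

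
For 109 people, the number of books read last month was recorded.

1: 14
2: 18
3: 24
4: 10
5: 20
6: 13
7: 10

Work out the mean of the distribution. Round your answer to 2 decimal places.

3.76

Values: 1, 2, 3, 4, 5, 6, 7
Σfx = 14×1 + 18×2 + 24×3 + 10×4 + 20×5 + 13×6 + 10×7 = 410
n = Σf = 109
Mean = 410 / 109 = 3.7615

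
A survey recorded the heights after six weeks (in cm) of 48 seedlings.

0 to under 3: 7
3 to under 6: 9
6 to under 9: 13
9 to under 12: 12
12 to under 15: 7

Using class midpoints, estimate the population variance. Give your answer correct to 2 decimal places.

Midpoints: 1.5, 4.5, 7.5, 10.5, 13.5
n = 48, Σfm = 369, mean = 7.6875
Σfm² = 3528
Σf(m − x̄)² = Σfm² − (Σfm)²/n = 3528 − 369²/48 = 691.3125
Population variance = 691.3125 / 48 = 14.4023

14.40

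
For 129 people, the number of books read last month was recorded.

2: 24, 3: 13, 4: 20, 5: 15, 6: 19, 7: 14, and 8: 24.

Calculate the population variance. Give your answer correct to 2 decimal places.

4.49

Values: 2, 3, 4, 5, 6, 7, 8
n = 129, Σfx = 646, mean = 5.0078
Σfx² = 3814
Σf(x − x̄)² = Σfx² − (Σfx)²/n = 3814 − 646²/129 = 578.9922
Population variance = 578.9922 / 129 = 4.4883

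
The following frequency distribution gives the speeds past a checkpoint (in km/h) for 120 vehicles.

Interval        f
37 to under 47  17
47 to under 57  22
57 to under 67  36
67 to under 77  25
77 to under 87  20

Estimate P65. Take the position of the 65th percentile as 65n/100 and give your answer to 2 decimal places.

Cumulative frequencies: 17, 39, 75, 100, 120
n = 120; position = 65n/100 = 78.
This falls in the class 67 to under 77: L = 67, F = 75, f = 25, h = 10.
65th percentile ≈ 67 + ((78 − 75) / 25) × 10 = 68.2000

68.20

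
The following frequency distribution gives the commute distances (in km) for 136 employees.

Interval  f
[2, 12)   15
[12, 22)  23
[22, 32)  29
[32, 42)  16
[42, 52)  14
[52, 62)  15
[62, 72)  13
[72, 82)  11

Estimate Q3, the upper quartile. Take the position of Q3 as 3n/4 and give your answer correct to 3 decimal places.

Cumulative frequencies: 15, 38, 67, 83, 97, 112, 125, 136
n = 136; position = 3n/4 = 102.
This falls in the class [52, 62): L = 52, F = 97, f = 15, h = 10.
Upper quartile ≈ 52 + ((102 − 97) / 15) × 10 = 55.3333

55.333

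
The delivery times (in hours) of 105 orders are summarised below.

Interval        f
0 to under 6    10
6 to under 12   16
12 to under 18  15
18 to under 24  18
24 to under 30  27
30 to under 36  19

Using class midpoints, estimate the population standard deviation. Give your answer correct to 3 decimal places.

Midpoints: 3, 9, 15, 21, 27, 33
n = 105, Σfm = 2133, mean = 20.3143
Σfm² = 53073
Σf(m − x̄)² = Σfm² − (Σfm)²/n = 53073 − 2133²/105 = 9742.6286
Population variance = 9742.6286 / 105 = 92.7869
Standard deviation = √92.7869 = 9.6326

9.633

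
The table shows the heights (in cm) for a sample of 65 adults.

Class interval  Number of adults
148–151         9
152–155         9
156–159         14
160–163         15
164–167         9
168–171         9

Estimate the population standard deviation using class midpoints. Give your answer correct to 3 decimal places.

Midpoints: 149.5, 153.5, 157.5, 161.5, 165.5, 169.5
n = 65, Σfm = 10369.5, mean = 159.5308
Σfm² = 1656818.25
Σf(m − x̄)² = Σfm² − (Σfm)²/n = 1656818.25 − 10369.5²/65 = 2563.9385
Population variance = 2563.9385 / 65 = 39.4452
Standard deviation = √39.4452 = 6.2805

6.281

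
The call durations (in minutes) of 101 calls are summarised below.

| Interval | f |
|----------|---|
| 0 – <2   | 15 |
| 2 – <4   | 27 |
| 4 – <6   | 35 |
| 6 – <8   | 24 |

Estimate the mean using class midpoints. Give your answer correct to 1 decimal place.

Midpoints: 1, 3, 5, 7
Σfm = 15×1 + 27×3 + 35×5 + 24×7 = 439
n = Σf = 101
Mean = 439 / 101 = 4.3465

4.3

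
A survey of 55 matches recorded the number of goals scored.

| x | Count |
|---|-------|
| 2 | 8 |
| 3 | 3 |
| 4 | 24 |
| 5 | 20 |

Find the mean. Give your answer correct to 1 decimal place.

Values: 2, 3, 4, 5
Σfx = 8×2 + 3×3 + 24×4 + 20×5 = 221
n = Σf = 55
Mean = 221 / 55 = 4.0182

4.0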